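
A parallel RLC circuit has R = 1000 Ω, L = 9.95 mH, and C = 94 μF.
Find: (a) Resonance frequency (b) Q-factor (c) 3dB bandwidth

Step 1 — Resonance: ω₀ = 1/√(LC) = 1/√(0.00995·9.4e-05) = 1034 rad/s.
Step 2 — f₀ = ω₀/(2π) = 164.6 Hz.
Step 3 — Parallel Q: Q = R/(ω₀L) = 1000/(1034·0.00995) = 97.2.
Step 4 — Bandwidth: Δω = ω₀/Q = 10.64 rad/s; BW = Δω/(2π) = 1.693 Hz.

(a) f₀ = 164.6 Hz  (b) Q = 97.2  (c) BW = 1.693 Hz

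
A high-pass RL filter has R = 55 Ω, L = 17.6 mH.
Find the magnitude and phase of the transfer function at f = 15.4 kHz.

Step 1 — Angular frequency: ω = 2π·1.54e+04 = 9.676e+04 rad/s.
Step 2 — Transfer function: H(jω) = jωL/(R + jωL).
Step 3 — Numerator jωL = j·1703; denominator R + jωL = 55 + j1703.
Step 4 — H = 0.999 + j0.03226.
Step 5 — Magnitude: |H| = 0.9995 (-0.0 dB); phase: φ = 1.8°.

|H| = 0.9995 (-0.0 dB), φ = 1.8°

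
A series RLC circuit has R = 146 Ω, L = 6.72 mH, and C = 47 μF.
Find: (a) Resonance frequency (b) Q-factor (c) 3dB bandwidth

Step 1 — Resonance: ω₀ = 1/√(LC) = 1/√(0.00672·4.7e-05) = 1779 rad/s.
Step 2 — f₀ = ω₀/(2π) = 283.2 Hz.
Step 3 — Series Q: Q = ω₀L/R = 1779·0.00672/146 = 0.0819.
Step 4 — Bandwidth: Δω = ω₀/Q = 2.173e+04 rad/s; BW = Δω/(2π) = 3458 Hz.

(a) f₀ = 283.2 Hz  (b) Q = 0.0819  (c) BW = 3458 Hz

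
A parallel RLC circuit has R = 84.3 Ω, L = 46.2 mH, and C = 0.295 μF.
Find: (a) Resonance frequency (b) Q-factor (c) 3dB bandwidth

Step 1 — Resonance: ω₀ = 1/√(LC) = 1/√(0.0462·2.95e-07) = 8566 rad/s.
Step 2 — f₀ = ω₀/(2π) = 1363 Hz.
Step 3 — Parallel Q: Q = R/(ω₀L) = 84.3/(8566·0.0462) = 0.213.
Step 4 — Bandwidth: Δω = ω₀/Q = 4.021e+04 rad/s; BW = Δω/(2π) = 6400 Hz.

(a) f₀ = 1363 Hz  (b) Q = 0.213  (c) BW = 6400 Hz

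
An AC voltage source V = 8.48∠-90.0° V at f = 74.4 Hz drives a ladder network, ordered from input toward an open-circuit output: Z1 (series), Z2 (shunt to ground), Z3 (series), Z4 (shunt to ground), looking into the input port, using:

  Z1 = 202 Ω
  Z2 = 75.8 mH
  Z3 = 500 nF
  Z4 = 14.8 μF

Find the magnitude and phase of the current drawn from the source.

Step 1 — Angular frequency: ω = 2π·f = 2π·74.4 = 467.5 rad/s.
Step 2 — Component impedances:
  Z1: Z = R = 202 Ω
  Z2: Z = jωL = j·467.5·0.0758 = 0 + j35.43 Ω
  Z3: Z = 1/(jωC) = -j/(ω·C) = 0 - j4278 Ω
  Z4: Z = 1/(jωC) = -j/(ω·C) = 0 - j144.5 Ω
Step 3 — Ladder network (open output): work backward from the far end, alternating series and parallel combinations. Z_in = 202 + j35.72 Ω = 205.1∠10.0° Ω.
Step 4 — Source phasor: V = 8.48∠-90.0° V = 0 - j8.48 V.
Step 5 — Ohm's law: I = V / Z_total = (0 - j8.48) / (202 + j35.72) = -0.007198 - j0.04071 A.
Step 6 — Convert to polar: |I| = 0.04134 A, ∠I = -100.0°.

I = 0.04134∠-100.0° A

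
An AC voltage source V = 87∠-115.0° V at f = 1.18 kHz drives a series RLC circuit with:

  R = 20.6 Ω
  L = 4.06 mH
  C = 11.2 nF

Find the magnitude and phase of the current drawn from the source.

Step 1 — Angular frequency: ω = 2π·f = 2π·1180 = 7414 rad/s.
Step 2 — Component impedances:
  R: Z = R = 20.6 Ω
  L: Z = jωL = j·7414·0.00406 = 0 + j30.1 Ω
  C: Z = 1/(jωC) = -j/(ω·C) = 0 - j1.204e+04 Ω
Step 3 — Series combination: Z_total = R + L + C = 20.6 - j1.201e+04 Ω = 1.201e+04∠-89.9° Ω.
Step 4 — Source phasor: V = 87∠-115.0° V = -36.77 - j78.85 V.
Step 5 — Ohm's law: I = V / Z_total = (-36.77 - j78.85) / (20.6 - j1.201e+04) = 0.006559 - j0.003072 A.
Step 6 — Convert to polar: |I| = 0.007242 A, ∠I = -25.1°.

I = 0.007242∠-25.1° A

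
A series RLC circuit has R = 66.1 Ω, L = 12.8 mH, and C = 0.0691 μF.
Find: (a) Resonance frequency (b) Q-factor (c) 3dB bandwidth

Step 1 — Resonance: ω₀ = 1/√(LC) = 1/√(0.0128·6.91e-08) = 3.362e+04 rad/s.
Step 2 — f₀ = ω₀/(2π) = 5352 Hz.
Step 3 — Series Q: Q = ω₀L/R = 3.362e+04·0.0128/66.1 = 6.511.
Step 4 — Bandwidth: Δω = ω₀/Q = 5164 rad/s; BW = Δω/(2π) = 821.9 Hz.

(a) f₀ = 5352 Hz  (b) Q = 6.511  (c) BW = 821.9 Hz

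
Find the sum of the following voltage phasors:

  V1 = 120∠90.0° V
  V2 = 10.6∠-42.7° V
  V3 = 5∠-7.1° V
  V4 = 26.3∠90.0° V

Step 1 — Convert each phasor to rectangular form:
  V1 = 120·(cos(90.0°) + j·sin(90.0°)) = 0 + j120 V
  V2 = 10.6·(cos(-42.7°) + j·sin(-42.7°)) = 7.79 - j7.188 V
  V3 = 5·(cos(-7.1°) + j·sin(-7.1°)) = 4.962 - j0.618 V
  V4 = 26.3·(cos(90.0°) + j·sin(90.0°)) = 0 + j26.3 V
Step 2 — Sum components: V_total = 12.75 + j138.5 V.
Step 3 — Convert to polar: |V_total| = 139.1 V, ∠V_total = 84.7°.

V_total = 139.1∠84.7° V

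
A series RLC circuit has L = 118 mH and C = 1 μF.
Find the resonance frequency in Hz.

Step 1 — Resonance condition Im(Z)=0 gives ω₀ = 1/√(LC).
Step 2 — ω₀ = 1/√(0.118·1e-06) = 2911 rad/s.
Step 3 — f₀ = ω₀/(2π) = 463.3 Hz.

f₀ = 463.3 Hz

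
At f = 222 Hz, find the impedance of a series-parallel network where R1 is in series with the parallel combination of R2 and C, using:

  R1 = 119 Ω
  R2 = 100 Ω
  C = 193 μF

Step 1 — Angular frequency: ω = 2π·f = 2π·222 = 1395 rad/s.
Step 2 — Component impedances:
  R1: Z = R = 119 Ω
  R2: Z = R = 100 Ω
  C: Z = 1/(jωC) = -j/(ω·C) = 0 - j3.715 Ω
Step 3 — Parallel branch: R2 || C = 1/(1/R2 + 1/C) = 0.1378 - j3.709 Ω.
Step 4 — Series with R1: Z_total = R1 + (R2 || C) = 119.1 - j3.709 Ω = 119.2∠-1.8° Ω.

Z = 119.1 - j3.709 Ω = 119.2∠-1.8° Ω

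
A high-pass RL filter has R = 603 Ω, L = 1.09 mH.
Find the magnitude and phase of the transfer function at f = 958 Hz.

Step 1 — Angular frequency: ω = 2π·958 = 6019 rad/s.
Step 2 — Transfer function: H(jω) = jωL/(R + jωL).
Step 3 — Numerator jωL = j·6.561; denominator R + jωL = 603 + j6.561.
Step 4 — H = 0.0001184 + j0.01088.
Step 5 — Magnitude: |H| = 0.01088 (-39.3 dB); phase: φ = 89.4°.

|H| = 0.01088 (-39.3 dB), φ = 89.4°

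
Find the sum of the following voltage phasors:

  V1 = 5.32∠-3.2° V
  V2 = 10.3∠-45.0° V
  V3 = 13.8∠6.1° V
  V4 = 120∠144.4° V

Step 1 — Convert each phasor to rectangular form:
  V1 = 5.32·(cos(-3.2°) + j·sin(-3.2°)) = 5.312 - j0.297 V
  V2 = 10.3·(cos(-45.0°) + j·sin(-45.0°)) = 7.283 - j7.283 V
  V3 = 13.8·(cos(6.1°) + j·sin(6.1°)) = 13.72 + j1.466 V
  V4 = 120·(cos(144.4°) + j·sin(144.4°)) = -97.57 + j69.85 V
Step 2 — Sum components: V_total = -71.26 + j63.74 V.
Step 3 — Convert to polar: |V_total| = 95.6 V, ∠V_total = 138.2°.

V_total = 95.6∠138.2° V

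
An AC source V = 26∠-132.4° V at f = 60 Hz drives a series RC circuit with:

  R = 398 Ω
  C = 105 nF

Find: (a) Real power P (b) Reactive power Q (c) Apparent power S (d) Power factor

Step 1 — Angular frequency: ω = 2π·f = 2π·60 = 377 rad/s.
Step 2 — Component impedances:
  R: Z = R = 398 Ω
  C: Z = 1/(jωC) = -j/(ω·C) = 0 - j2.526e+04 Ω
Step 3 — Series combination: Z_total = R + C = 398 - j2.526e+04 Ω = 2.527e+04∠-89.1° Ω.
Step 4 — Source phasor: V = 26∠-132.4° V = -17.53 - j19.2 V.
Step 5 — Current: I = V / Z = 0.0007489 - j0.0007058 A = 0.001029∠-43.3° A.
Step 6 — Complex power: S = V·I* = 0.0004215 - j0.02675 VA.
Step 7 — Real power: P = Re(S) = 0.0004215 W.
Step 8 — Reactive power: Q = Im(S) = -0.02675 VAR.
Step 9 — Apparent power: |S| = 0.02676 VA.
Step 10 — Power factor: PF = P/|S| = 0.01575 (leading).

(a) P = 0.0004215 W  (b) Q = -0.02675 VAR  (c) S = 0.02676 VA  (d) PF = 0.01575 (leading)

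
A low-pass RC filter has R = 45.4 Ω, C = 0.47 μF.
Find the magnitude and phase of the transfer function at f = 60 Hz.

Step 1 — Angular frequency: ω = 2π·60 = 377 rad/s.
Step 2 — Transfer function: H(jω) = 1/(1 + jωRC).
Step 3 — Denominator: 1 + jωRC = 1 + j·377·45.4·4.7e-07 = 1 + j0.008044.
Step 4 — H = 0.9999 - j0.008044.
Step 5 — Magnitude: |H| = 1 (-0.0 dB); phase: φ = -0.5°.

|H| = 1 (-0.0 dB), φ = -0.5°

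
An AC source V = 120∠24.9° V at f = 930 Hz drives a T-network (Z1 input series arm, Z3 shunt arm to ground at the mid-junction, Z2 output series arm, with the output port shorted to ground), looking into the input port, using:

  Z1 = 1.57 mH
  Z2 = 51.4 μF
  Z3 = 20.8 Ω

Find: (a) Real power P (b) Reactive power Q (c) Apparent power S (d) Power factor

Step 1 — Angular frequency: ω = 2π·f = 2π·930 = 5843 rad/s.
Step 2 — Component impedances:
  Z1: Z = jωL = j·5843·0.00157 = 0 + j9.174 Ω
  Z2: Z = 1/(jωC) = -j/(ω·C) = 0 - j3.329 Ω
  Z3: Z = R = 20.8 Ω
Step 3 — With the output port shorted to ground, the output series arm Z2 runs from the junction to ground; the shunt arm Z3 also runs from the junction to ground. They appear in parallel: Z3 || Z2 = 0.5196 - j3.246 Ω.
Step 4 — Series with input arm Z1: Z_in = Z1 + (Z3 || Z2) = 0.5196 + j5.928 Ω = 5.951∠85.0° Ω.
Step 5 — Source phasor: V = 120∠24.9° V = 108.8 + j50.52 V.
Step 6 — Current: I = V / Z = 10.06 - j17.48 A = 20.17∠-60.1° A.
Step 7 — Complex power: S = V·I* = 211.3 + j2411 VA.
Step 8 — Real power: P = Re(S) = 211.3 W.
Step 9 — Reactive power: Q = Im(S) = 2411 VAR.
Step 10 — Apparent power: |S| = 2420 VA.
Step 11 — Power factor: PF = P/|S| = 0.08733 (lagging).

(a) P = 211.3 W  (b) Q = 2411 VAR  (c) S = 2420 VA  (d) PF = 0.08733 (lagging)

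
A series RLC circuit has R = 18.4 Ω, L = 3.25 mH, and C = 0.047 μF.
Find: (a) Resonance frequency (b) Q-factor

Step 1 — Resonance condition Im(Z)=0 gives ω₀ = 1/√(LC).
Step 2 — ω₀ = 1/√(0.00325·4.7e-08) = 8.091e+04 rad/s.
Step 3 — f₀ = ω₀/(2π) = 1.288e+04 Hz.
Step 4 — Series Q: Q = ω₀L/R = 8.091e+04·0.00325/18.4 = 14.29.

(a) f₀ = 1.288e+04 Hz  (b) Q = 14.29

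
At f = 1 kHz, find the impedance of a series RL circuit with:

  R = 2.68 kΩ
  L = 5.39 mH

Step 1 — Angular frequency: ω = 2π·f = 2π·1000 = 6283 rad/s.
Step 2 — Component impedances:
  R: Z = R = 2680 Ω
  L: Z = jωL = j·6283·0.00539 = 0 + j33.87 Ω
Step 3 — Series combination: Z_total = R + L = 2680 + j33.87 Ω = 2680∠0.7° Ω.

Z = 2680 + j33.87 Ω = 2680∠0.7° Ω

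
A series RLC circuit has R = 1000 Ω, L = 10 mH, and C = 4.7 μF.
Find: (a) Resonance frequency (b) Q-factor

Step 1 — Resonance condition Im(Z)=0 gives ω₀ = 1/√(LC).
Step 2 — ω₀ = 1/√(0.01·4.7e-06) = 4613 rad/s.
Step 3 — f₀ = ω₀/(2π) = 734.1 Hz.
Step 4 — Series Q: Q = ω₀L/R = 4613·0.01/1000 = 0.04613.

(a) f₀ = 734.1 Hz  (b) Q = 0.04613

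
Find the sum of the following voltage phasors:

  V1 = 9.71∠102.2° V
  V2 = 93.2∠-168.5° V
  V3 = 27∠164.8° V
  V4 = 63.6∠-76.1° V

Step 1 — Convert each phasor to rectangular form:
  V1 = 9.71·(cos(102.2°) + j·sin(102.2°)) = -2.052 + j9.491 V
  V2 = 93.2·(cos(-168.5°) + j·sin(-168.5°)) = -91.33 - j18.58 V
  V3 = 27·(cos(164.8°) + j·sin(164.8°)) = -26.06 + j7.079 V
  V4 = 63.6·(cos(-76.1°) + j·sin(-76.1°)) = 15.28 - j61.74 V
Step 2 — Sum components: V_total = -104.2 - j63.75 V.
Step 3 — Convert to polar: |V_total| = 122.1 V, ∠V_total = -148.5°.

V_total = 122.1∠-148.5° V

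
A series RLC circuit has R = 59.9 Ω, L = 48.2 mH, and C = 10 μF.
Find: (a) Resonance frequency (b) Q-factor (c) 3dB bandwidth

Step 1 — Resonance: ω₀ = 1/√(LC) = 1/√(0.0482·1e-05) = 1440 rad/s.
Step 2 — f₀ = ω₀/(2π) = 229.2 Hz.
Step 3 — Series Q: Q = ω₀L/R = 1440·0.0482/59.9 = 1.159.
Step 4 — Bandwidth: Δω = ω₀/Q = 1243 rad/s; BW = Δω/(2π) = 197.8 Hz.

(a) f₀ = 229.2 Hz  (b) Q = 1.159  (c) BW = 197.8 Hz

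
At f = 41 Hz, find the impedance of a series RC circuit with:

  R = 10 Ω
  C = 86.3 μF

Step 1 — Angular frequency: ω = 2π·f = 2π·41 = 257.6 rad/s.
Step 2 — Component impedances:
  R: Z = R = 10 Ω
  C: Z = 1/(jωC) = -j/(ω·C) = 0 - j44.98 Ω
Step 3 — Series combination: Z_total = R + C = 10 - j44.98 Ω = 46.08∠-77.5° Ω.

Z = 10 - j44.98 Ω = 46.08∠-77.5° Ω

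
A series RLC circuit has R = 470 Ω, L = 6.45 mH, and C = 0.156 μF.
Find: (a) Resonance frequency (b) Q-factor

Step 1 — Resonance condition Im(Z)=0 gives ω₀ = 1/√(LC).
Step 2 — ω₀ = 1/√(0.00645·1.56e-07) = 3.153e+04 rad/s.
Step 3 — f₀ = ω₀/(2π) = 5017 Hz.
Step 4 — Series Q: Q = ω₀L/R = 3.153e+04·0.00645/470 = 0.4326.

(a) f₀ = 5017 Hz  (b) Q = 0.4326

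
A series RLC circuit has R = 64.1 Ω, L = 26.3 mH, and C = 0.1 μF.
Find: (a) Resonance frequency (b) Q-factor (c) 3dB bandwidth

Step 1 — Resonance: ω₀ = 1/√(LC) = 1/√(0.0263·1e-07) = 1.95e+04 rad/s.
Step 2 — f₀ = ω₀/(2π) = 3103 Hz.
Step 3 — Series Q: Q = ω₀L/R = 1.95e+04·0.0263/64.1 = 8.001.
Step 4 — Bandwidth: Δω = ω₀/Q = 2437 rad/s; BW = Δω/(2π) = 387.9 Hz.

(a) f₀ = 3103 Hz  (b) Q = 8.001  (c) BW = 387.9 Hz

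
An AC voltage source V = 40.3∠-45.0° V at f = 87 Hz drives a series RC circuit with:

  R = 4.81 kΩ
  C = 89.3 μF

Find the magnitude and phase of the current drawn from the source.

Step 1 — Angular frequency: ω = 2π·f = 2π·87 = 546.6 rad/s.
Step 2 — Component impedances:
  R: Z = R = 4810 Ω
  C: Z = 1/(jωC) = -j/(ω·C) = 0 - j20.49 Ω
Step 3 — Series combination: Z_total = R + C = 4810 - j20.49 Ω = 4810∠-0.2° Ω.
Step 4 — Source phasor: V = 40.3∠-45.0° V = 28.5 - j28.5 V.
Step 5 — Ohm's law: I = V / Z_total = (28.5 - j28.5) / (4810 - j20.49) = 0.00595 - j0.005899 A.
Step 6 — Convert to polar: |I| = 0.008378 A, ∠I = -44.8°.

I = 0.008378∠-44.8° A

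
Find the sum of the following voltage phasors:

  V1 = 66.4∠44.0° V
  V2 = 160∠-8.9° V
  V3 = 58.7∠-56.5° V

Step 1 — Convert each phasor to rectangular form:
  V1 = 66.4·(cos(44.0°) + j·sin(44.0°)) = 47.76 + j46.13 V
  V2 = 160·(cos(-8.9°) + j·sin(-8.9°)) = 158.1 - j24.75 V
  V3 = 58.7·(cos(-56.5°) + j·sin(-56.5°)) = 32.4 - j48.95 V
Step 2 — Sum components: V_total = 238.2 - j27.58 V.
Step 3 — Convert to polar: |V_total| = 239.8 V, ∠V_total = -6.6°.

V_total = 239.8∠-6.6° V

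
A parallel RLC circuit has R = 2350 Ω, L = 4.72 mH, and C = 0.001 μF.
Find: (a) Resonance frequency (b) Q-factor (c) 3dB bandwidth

Step 1 — Resonance: ω₀ = 1/√(LC) = 1/√(0.00472·1e-09) = 4.603e+05 rad/s.
Step 2 — f₀ = ω₀/(2π) = 7.326e+04 Hz.
Step 3 — Parallel Q: Q = R/(ω₀L) = 2350/(4.603e+05·0.00472) = 1.082.
Step 4 — Bandwidth: Δω = ω₀/Q = 4.255e+05 rad/s; BW = Δω/(2π) = 6.773e+04 Hz.

(a) f₀ = 7.326e+04 Hz  (b) Q = 1.082  (c) BW = 6.773e+04 Hz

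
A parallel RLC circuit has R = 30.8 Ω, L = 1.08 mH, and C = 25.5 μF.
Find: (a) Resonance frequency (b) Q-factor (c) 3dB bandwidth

Step 1 — Resonance: ω₀ = 1/√(LC) = 1/√(0.00108·2.55e-05) = 6026 rad/s.
Step 2 — f₀ = ω₀/(2π) = 959 Hz.
Step 3 — Parallel Q: Q = R/(ω₀L) = 30.8/(6026·0.00108) = 4.733.
Step 4 — Bandwidth: Δω = ω₀/Q = 1273 rad/s; BW = Δω/(2π) = 202.6 Hz.

(a) f₀ = 959 Hz  (b) Q = 4.733  (c) BW = 202.6 Hz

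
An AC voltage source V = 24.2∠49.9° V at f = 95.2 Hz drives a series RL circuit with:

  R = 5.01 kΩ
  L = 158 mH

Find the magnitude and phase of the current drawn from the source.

Step 1 — Angular frequency: ω = 2π·f = 2π·95.2 = 598.2 rad/s.
Step 2 — Component impedances:
  R: Z = R = 5010 Ω
  L: Z = jωL = j·598.2·0.158 = 0 + j94.51 Ω
Step 3 — Series combination: Z_total = R + L = 5010 + j94.51 Ω = 5011∠1.1° Ω.
Step 4 — Source phasor: V = 24.2∠49.9° V = 15.59 + j18.51 V.
Step 5 — Ohm's law: I = V / Z_total = (15.59 + j18.51) / (5010 + j94.51) = 0.00318 + j0.003635 A.
Step 6 — Convert to polar: |I| = 0.004829 A, ∠I = 48.8°.

I = 0.004829∠48.8° A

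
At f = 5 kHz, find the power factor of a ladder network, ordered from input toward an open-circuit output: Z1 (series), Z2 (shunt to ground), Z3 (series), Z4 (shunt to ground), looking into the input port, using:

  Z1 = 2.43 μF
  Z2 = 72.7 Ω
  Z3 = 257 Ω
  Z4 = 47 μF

Step 1 — Angular frequency: ω = 2π·f = 2π·5000 = 3.142e+04 rad/s.
Step 2 — Component impedances:
  Z1: Z = 1/(jωC) = -j/(ω·C) = 0 - j13.1 Ω
  Z2: Z = R = 72.7 Ω
  Z3: Z = R = 257 Ω
  Z4: Z = 1/(jωC) = -j/(ω·C) = 0 - j0.6773 Ω
Step 3 — Ladder network (open output): work backward from the far end, alternating series and parallel combinations. Z_in = 56.67 - j13.13 Ω = 58.17∠-13.0° Ω.
Step 4 — Power factor: PF = cos(φ) = Re(Z)/|Z| = 56.67/58.17 = 0.9742.
Step 5 — Type: Im(Z) = -13.13 ⇒ leading (phase φ = -13.0°).

PF = 0.9742 (leading, φ = -13.0°)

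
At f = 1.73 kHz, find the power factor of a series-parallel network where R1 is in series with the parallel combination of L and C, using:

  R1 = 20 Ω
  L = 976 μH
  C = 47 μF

Step 1 — Angular frequency: ω = 2π·f = 2π·1730 = 1.087e+04 rad/s.
Step 2 — Component impedances:
  R1: Z = R = 20 Ω
  L: Z = jωL = j·1.087e+04·0.000976 = 0 + j10.61 Ω
  C: Z = 1/(jωC) = -j/(ω·C) = 0 - j1.957 Ω
Step 3 — Parallel branch: L || C = 1/(1/L + 1/C) = 0 - j2.4 Ω.
Step 4 — Series with R1: Z_total = R1 + (L || C) = 20 - j2.4 Ω = 20.14∠-6.8° Ω.
Step 5 — Power factor: PF = cos(φ) = Re(Z)/|Z| = 20/20.144 = 0.9929.
Step 6 — Type: Im(Z) = -2.4 ⇒ leading (phase φ = -6.8°).

PF = 0.9929 (leading, φ = -6.8°)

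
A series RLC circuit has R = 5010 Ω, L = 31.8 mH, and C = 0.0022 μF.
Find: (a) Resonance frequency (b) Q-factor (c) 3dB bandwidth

Step 1 — Resonance condition Im(Z)=0 gives ω₀ = 1/√(LC).
Step 2 — ω₀ = 1/√(0.0318·2.2e-09) = 1.196e+05 rad/s.
Step 3 — f₀ = ω₀/(2π) = 1.903e+04 Hz.
Step 4 — Series Q: Q = ω₀L/R = 1.196e+05·0.0318/5010 = 0.7589.
Step 5 — 3dB bandwidth: Δω = ω₀/Q = 1.575e+05 rad/s; BW = Δω/(2π) = 2.507e+04 Hz.

(a) f₀ = 1.903e+04 Hz  (b) Q = 0.7589  (c) BW = 2.507e+04 Hz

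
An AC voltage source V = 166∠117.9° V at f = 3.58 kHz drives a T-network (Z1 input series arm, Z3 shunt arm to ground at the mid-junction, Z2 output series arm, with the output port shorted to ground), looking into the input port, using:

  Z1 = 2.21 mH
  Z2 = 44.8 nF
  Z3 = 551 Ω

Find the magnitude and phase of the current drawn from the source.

Step 1 — Angular frequency: ω = 2π·f = 2π·3580 = 2.249e+04 rad/s.
Step 2 — Component impedances:
  Z1: Z = jωL = j·2.249e+04·0.00221 = 0 + j49.71 Ω
  Z2: Z = 1/(jωC) = -j/(ω·C) = 0 - j992.3 Ω
  Z3: Z = R = 551 Ω
Step 3 — With the output port shorted to ground, the output series arm Z2 runs from the junction to ground; the shunt arm Z3 also runs from the junction to ground. They appear in parallel: Z3 || Z2 = 421.2 - j233.8 Ω.
Step 4 — Series with input arm Z1: Z_in = Z1 + (Z3 || Z2) = 421.2 - j184.1 Ω = 459.6∠-23.6° Ω.
Step 5 — Source phasor: V = 166∠117.9° V = -77.68 + j146.7 V.
Step 6 — Ohm's law: I = V / Z_total = (-77.68 + j146.7) / (421.2 - j184.1) = -0.2827 + j0.2247 A.
Step 7 — Convert to polar: |I| = 0.3611 A, ∠I = 141.5°.

I = 0.3611∠141.5° A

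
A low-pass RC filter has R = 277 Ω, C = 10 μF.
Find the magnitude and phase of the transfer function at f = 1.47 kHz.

Step 1 — Angular frequency: ω = 2π·1470 = 9236 rad/s.
Step 2 — Transfer function: H(jω) = 1/(1 + jωRC).
Step 3 — Denominator: 1 + jωRC = 1 + j·9236·277·1e-05 = 1 + j25.58.
Step 4 — H = 0.001525 - j0.03903.
Step 5 — Magnitude: |H| = 0.03906 (-28.2 dB); phase: φ = -87.8°.

|H| = 0.03906 (-28.2 dB), φ = -87.8°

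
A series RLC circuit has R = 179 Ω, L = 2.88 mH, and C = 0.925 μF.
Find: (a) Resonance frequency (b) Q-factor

Step 1 — Resonance condition Im(Z)=0 gives ω₀ = 1/√(LC).
Step 2 — ω₀ = 1/√(0.00288·9.25e-07) = 1.937e+04 rad/s.
Step 3 — f₀ = ω₀/(2π) = 3084 Hz.
Step 4 — Series Q: Q = ω₀L/R = 1.937e+04·0.00288/179 = 0.3117.

(a) f₀ = 3084 Hz  (b) Q = 0.3117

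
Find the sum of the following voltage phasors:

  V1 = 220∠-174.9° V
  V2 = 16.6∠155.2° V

Step 1 — Convert each phasor to rectangular form:
  V1 = 220·(cos(-174.9°) + j·sin(-174.9°)) = -219.1 - j19.56 V
  V2 = 16.6·(cos(155.2°) + j·sin(155.2°)) = -15.07 + j6.963 V
Step 2 — Sum components: V_total = -234.2 - j12.59 V.
Step 3 — Convert to polar: |V_total| = 234.5 V, ∠V_total = -176.9°.

V_total = 234.5∠-176.9° V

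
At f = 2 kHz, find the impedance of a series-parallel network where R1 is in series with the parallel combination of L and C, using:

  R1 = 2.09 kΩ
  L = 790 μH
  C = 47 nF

Step 1 — Angular frequency: ω = 2π·f = 2π·2000 = 1.257e+04 rad/s.
Step 2 — Component impedances:
  R1: Z = R = 2090 Ω
  L: Z = jωL = j·1.257e+04·0.00079 = 0 + j9.927 Ω
  C: Z = 1/(jωC) = -j/(ω·C) = 0 - j1693 Ω
Step 3 — Parallel branch: L || C = 1/(1/L + 1/C) = 0 + j9.986 Ω.
Step 4 — Series with R1: Z_total = R1 + (L || C) = 2090 + j9.986 Ω = 2090∠0.3° Ω.

Z = 2090 + j9.986 Ω = 2090∠0.3° Ω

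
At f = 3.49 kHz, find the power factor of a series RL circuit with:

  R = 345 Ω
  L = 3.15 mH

Step 1 — Angular frequency: ω = 2π·f = 2π·3490 = 2.193e+04 rad/s.
Step 2 — Component impedances:
  R: Z = R = 345 Ω
  L: Z = jωL = j·2.193e+04·0.00315 = 0 + j69.07 Ω
Step 3 — Series combination: Z_total = R + L = 345 + j69.07 Ω = 351.8∠11.3° Ω.
Step 4 — Power factor: PF = cos(φ) = Re(Z)/|Z| = 345/351.85 = 0.9805.
Step 5 — Type: Im(Z) = 69.07 ⇒ lagging (phase φ = 11.3°).

PF = 0.9805 (lagging, φ = 11.3°)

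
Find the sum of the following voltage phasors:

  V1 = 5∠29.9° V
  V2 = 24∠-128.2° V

Step 1 — Convert each phasor to rectangular form:
  V1 = 5·(cos(29.9°) + j·sin(29.9°)) = 4.334 + j2.492 V
  V2 = 24·(cos(-128.2°) + j·sin(-128.2°)) = -14.84 - j18.86 V
Step 2 — Sum components: V_total = -10.51 - j16.37 V.
Step 3 — Convert to polar: |V_total| = 19.45 V, ∠V_total = -122.7°.

V_total = 19.45∠-122.7° V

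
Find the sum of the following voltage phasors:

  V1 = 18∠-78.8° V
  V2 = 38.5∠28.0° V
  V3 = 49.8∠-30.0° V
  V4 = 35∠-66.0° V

Step 1 — Convert each phasor to rectangular form:
  V1 = 18·(cos(-78.8°) + j·sin(-78.8°)) = 3.496 - j17.66 V
  V2 = 38.5·(cos(28.0°) + j·sin(28.0°)) = 33.99 + j18.07 V
  V3 = 49.8·(cos(-30.0°) + j·sin(-30.0°)) = 43.13 - j24.9 V
  V4 = 35·(cos(-66.0°) + j·sin(-66.0°)) = 14.24 - j31.97 V
Step 2 — Sum components: V_total = 94.85 - j56.46 V.
Step 3 — Convert to polar: |V_total| = 110.4 V, ∠V_total = -30.8°.

V_total = 110.4∠-30.8° V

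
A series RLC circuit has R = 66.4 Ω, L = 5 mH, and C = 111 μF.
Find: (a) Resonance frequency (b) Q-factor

Step 1 — Resonance condition Im(Z)=0 gives ω₀ = 1/√(LC).
Step 2 — ω₀ = 1/√(0.005·0.000111) = 1342 rad/s.
Step 3 — f₀ = ω₀/(2π) = 213.6 Hz.
Step 4 — Series Q: Q = ω₀L/R = 1342·0.005/66.4 = 0.1011.

(a) f₀ = 213.6 Hz  (b) Q = 0.1011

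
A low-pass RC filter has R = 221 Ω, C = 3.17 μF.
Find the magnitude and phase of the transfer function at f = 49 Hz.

Step 1 — Angular frequency: ω = 2π·49 = 307.9 rad/s.
Step 2 — Transfer function: H(jω) = 1/(1 + jωRC).
Step 3 — Denominator: 1 + jωRC = 1 + j·307.9·221·3.17e-06 = 1 + j0.2157.
Step 4 — H = 0.9555 - j0.2061.
Step 5 — Magnitude: |H| = 0.9775 (-0.2 dB); phase: φ = -12.2°.

|H| = 0.9775 (-0.2 dB), φ = -12.2°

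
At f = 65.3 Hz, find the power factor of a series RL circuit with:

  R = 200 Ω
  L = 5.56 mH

Step 1 — Angular frequency: ω = 2π·f = 2π·65.3 = 410.3 rad/s.
Step 2 — Component impedances:
  R: Z = R = 200 Ω
  L: Z = jωL = j·410.3·0.00556 = 0 + j2.281 Ω
Step 3 — Series combination: Z_total = R + L = 200 + j2.281 Ω = 200∠0.7° Ω.
Step 4 — Power factor: PF = cos(φ) = Re(Z)/|Z| = 200/200.013 = 0.9999.
Step 5 — Type: Im(Z) = 2.281 ⇒ lagging (phase φ = 0.7°).

PF = 0.9999 (lagging, φ = 0.7°)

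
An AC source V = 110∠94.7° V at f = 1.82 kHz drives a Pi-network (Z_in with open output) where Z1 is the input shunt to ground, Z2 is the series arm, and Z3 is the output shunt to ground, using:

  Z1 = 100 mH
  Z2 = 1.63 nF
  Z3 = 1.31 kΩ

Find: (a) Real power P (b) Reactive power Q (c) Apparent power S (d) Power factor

Step 1 — Angular frequency: ω = 2π·f = 2π·1820 = 1.144e+04 rad/s.
Step 2 — Component impedances:
  Z1: Z = jωL = j·1.144e+04·0.1 = 0 + j1144 Ω
  Z2: Z = 1/(jωC) = -j/(ω·C) = 0 - j5.365e+04 Ω
  Z3: Z = R = 1310 Ω
Step 3 — With open output, the series arm Z2 and the output shunt Z3 appear in series to ground: Z2 + Z3 = 1310 - j5.365e+04 Ω.
Step 4 — Parallel with input shunt Z1: Z_in = Z1 || (Z2 + Z3) = 0.621 + j1168 Ω = 1168∠90.0° Ω.
Step 5 — Source phasor: V = 110∠94.7° V = -9.013 + j109.6 V.
Step 6 — Current: I = V / Z = 0.09382 + j0.007764 A = 0.09414∠4.7° A.
Step 7 — Complex power: S = V·I* = 0.005504 + j10.36 VA.
Step 8 — Real power: P = Re(S) = 0.005504 W.
Step 9 — Reactive power: Q = Im(S) = 10.36 VAR.
Step 10 — Apparent power: |S| = 10.36 VA.
Step 11 — Power factor: PF = P/|S| = 0.0005315 (lagging).

(a) P = 0.005504 W  (b) Q = 10.36 VAR  (c) S = 10.36 VA  (d) PF = 0.0005315 (lagging)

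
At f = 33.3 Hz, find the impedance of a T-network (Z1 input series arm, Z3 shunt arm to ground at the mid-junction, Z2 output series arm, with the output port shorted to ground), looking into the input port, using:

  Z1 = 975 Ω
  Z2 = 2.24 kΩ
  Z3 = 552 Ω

Step 1 — Angular frequency: ω = 2π·f = 2π·33.3 = 209.2 rad/s.
Step 2 — Component impedances:
  Z1: Z = R = 975 Ω
  Z2: Z = R = 2240 Ω
  Z3: Z = R = 552 Ω
Step 3 — With the output port shorted to ground, the output series arm Z2 runs from the junction to ground; the shunt arm Z3 also runs from the junction to ground. They appear in parallel: Z3 || Z2 = 442.9 Ω.
Step 4 — Series with input arm Z1: Z_in = Z1 + (Z3 || Z2) = 1418 Ω = 1418∠0.0° Ω.

Z = 1418 Ω = 1418∠0.0° Ω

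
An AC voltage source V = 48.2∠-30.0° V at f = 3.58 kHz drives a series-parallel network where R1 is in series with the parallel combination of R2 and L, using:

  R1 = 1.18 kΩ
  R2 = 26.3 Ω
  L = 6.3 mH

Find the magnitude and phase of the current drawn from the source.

Step 1 — Angular frequency: ω = 2π·f = 2π·3580 = 2.249e+04 rad/s.
Step 2 — Component impedances:
  R1: Z = R = 1180 Ω
  R2: Z = R = 26.3 Ω
  L: Z = jωL = j·2.249e+04·0.0063 = 0 + j141.7 Ω
Step 3 — Parallel branch: R2 || L = 1/(1/R2 + 1/L) = 25.42 + j4.718 Ω.
Step 4 — Series with R1: Z_total = R1 + (R2 || L) = 1205 + j4.718 Ω = 1205∠0.2° Ω.
Step 5 — Source phasor: V = 48.2∠-30.0° V = 41.74 - j24.1 V.
Step 6 — Ohm's law: I = V / Z_total = (41.74 - j24.1) / (1205 + j4.718) = 0.03455 - j0.02013 A.
Step 7 — Convert to polar: |I| = 0.03999 A, ∠I = -30.2°.

I = 0.03999∠-30.2° A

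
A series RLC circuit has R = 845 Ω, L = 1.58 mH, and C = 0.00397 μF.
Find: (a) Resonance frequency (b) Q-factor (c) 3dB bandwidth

Step 1 — Resonance: ω₀ = 1/√(LC) = 1/√(0.00158·3.97e-09) = 3.993e+05 rad/s.
Step 2 — f₀ = ω₀/(2π) = 6.355e+04 Hz.
Step 3 — Series Q: Q = ω₀L/R = 3.993e+05·0.00158/845 = 0.7466.
Step 4 — Bandwidth: Δω = ω₀/Q = 5.348e+05 rad/s; BW = Δω/(2π) = 8.512e+04 Hz.

(a) f₀ = 6.355e+04 Hz  (b) Q = 0.7466  (c) BW = 8.512e+04 Hz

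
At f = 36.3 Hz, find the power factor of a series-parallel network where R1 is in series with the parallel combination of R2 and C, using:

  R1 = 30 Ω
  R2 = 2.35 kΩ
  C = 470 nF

Step 1 — Angular frequency: ω = 2π·f = 2π·36.3 = 228.1 rad/s.
Step 2 — Component impedances:
  R1: Z = R = 30 Ω
  R2: Z = R = 2350 Ω
  C: Z = 1/(jωC) = -j/(ω·C) = 0 - j9329 Ω
Step 3 — Parallel branch: R2 || C = 1/(1/R2 + 1/C) = 2210 - j556.7 Ω.
Step 4 — Series with R1: Z_total = R1 + (R2 || C) = 2240 - j556.7 Ω = 2308∠-14.0° Ω.
Step 5 — Power factor: PF = cos(φ) = Re(Z)/|Z| = 2240/2308 = 0.9705.
Step 6 — Type: Im(Z) = -556.7 ⇒ leading (phase φ = -14.0°).

PF = 0.9705 (leading, φ = -14.0°)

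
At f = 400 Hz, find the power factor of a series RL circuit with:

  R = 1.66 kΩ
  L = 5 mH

Step 1 — Angular frequency: ω = 2π·f = 2π·400 = 2513 rad/s.
Step 2 — Component impedances:
  R: Z = R = 1660 Ω
  L: Z = jωL = j·2513·0.005 = 0 + j12.57 Ω
Step 3 — Series combination: Z_total = R + L = 1660 + j12.57 Ω = 1660∠0.4° Ω.
Step 4 — Power factor: PF = cos(φ) = Re(Z)/|Z| = 1660/1660 = 1.
Step 5 — Type: Im(Z) = 12.57 ⇒ lagging (phase φ = 0.4°).

PF = 1 (lagging, φ = 0.4°)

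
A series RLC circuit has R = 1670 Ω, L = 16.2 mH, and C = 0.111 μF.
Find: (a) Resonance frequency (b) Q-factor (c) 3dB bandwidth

Step 1 — Resonance: ω₀ = 1/√(LC) = 1/√(0.0162·1.11e-07) = 2.358e+04 rad/s.
Step 2 — f₀ = ω₀/(2π) = 3753 Hz.
Step 3 — Series Q: Q = ω₀L/R = 2.358e+04·0.0162/1670 = 0.2288.
Step 4 — Bandwidth: Δω = ω₀/Q = 1.031e+05 rad/s; BW = Δω/(2π) = 1.641e+04 Hz.

(a) f₀ = 3753 Hz  (b) Q = 0.2288  (c) BW = 1.641e+04 Hz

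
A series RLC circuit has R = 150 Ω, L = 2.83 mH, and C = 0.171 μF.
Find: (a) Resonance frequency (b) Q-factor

Step 1 — Resonance condition Im(Z)=0 gives ω₀ = 1/√(LC).
Step 2 — ω₀ = 1/√(0.00283·1.71e-07) = 4.546e+04 rad/s.
Step 3 — f₀ = ω₀/(2π) = 7235 Hz.
Step 4 — Series Q: Q = ω₀L/R = 4.546e+04·0.00283/150 = 0.8576.

(a) f₀ = 7235 Hz  (b) Q = 0.8576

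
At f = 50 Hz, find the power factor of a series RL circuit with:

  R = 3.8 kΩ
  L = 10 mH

Step 1 — Angular frequency: ω = 2π·f = 2π·50 = 314.2 rad/s.
Step 2 — Component impedances:
  R: Z = R = 3800 Ω
  L: Z = jωL = j·314.2·0.01 = 0 + j3.142 Ω
Step 3 — Series combination: Z_total = R + L = 3800 + j3.142 Ω = 3800∠0.0° Ω.
Step 4 — Power factor: PF = cos(φ) = Re(Z)/|Z| = 3800/3800 = 1.
Step 5 — Type: Im(Z) = 3.142 ⇒ lagging (phase φ = 0.0°).

PF = 1 (lagging, φ = 0.0°)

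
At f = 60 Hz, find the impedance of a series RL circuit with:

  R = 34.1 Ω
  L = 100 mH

Step 1 — Angular frequency: ω = 2π·f = 2π·60 = 377 rad/s.
Step 2 — Component impedances:
  R: Z = R = 34.1 Ω
  L: Z = jωL = j·377·0.1 = 0 + j37.7 Ω
Step 3 — Series combination: Z_total = R + L = 34.1 + j37.7 Ω = 50.83∠47.9° Ω.

Z = 34.1 + j37.7 Ω = 50.83∠47.9° Ω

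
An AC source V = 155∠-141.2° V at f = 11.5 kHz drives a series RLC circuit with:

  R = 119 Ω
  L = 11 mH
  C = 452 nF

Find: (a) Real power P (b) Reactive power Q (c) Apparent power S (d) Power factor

Step 1 — Angular frequency: ω = 2π·f = 2π·1.15e+04 = 7.226e+04 rad/s.
Step 2 — Component impedances:
  R: Z = R = 119 Ω
  L: Z = jωL = j·7.226e+04·0.011 = 0 + j794.8 Ω
  C: Z = 1/(jωC) = -j/(ω·C) = 0 - j30.62 Ω
Step 3 — Series combination: Z_total = R + L + C = 119 + j764.2 Ω = 773.4∠81.1° Ω.
Step 4 — Source phasor: V = 155∠-141.2° V = -120.8 - j97.12 V.
Step 5 — Current: I = V / Z = -0.1481 + j0.135 A = 0.2004∠137.7° A.
Step 6 — Complex power: S = V·I* = 4.78 + j30.69 VA.
Step 7 — Real power: P = Re(S) = 4.78 W.
Step 8 — Reactive power: Q = Im(S) = 30.69 VAR.
Step 9 — Apparent power: |S| = 31.06 VA.
Step 10 — Power factor: PF = P/|S| = 0.1539 (lagging).

(a) P = 4.78 W  (b) Q = 30.69 VAR  (c) S = 31.06 VA  (d) PF = 0.1539 (lagging)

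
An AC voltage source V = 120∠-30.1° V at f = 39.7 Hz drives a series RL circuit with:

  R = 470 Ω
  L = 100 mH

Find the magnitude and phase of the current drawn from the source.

Step 1 — Angular frequency: ω = 2π·f = 2π·39.7 = 249.4 rad/s.
Step 2 — Component impedances:
  R: Z = R = 470 Ω
  L: Z = jωL = j·249.4·0.1 = 0 + j24.94 Ω
Step 3 — Series combination: Z_total = R + L = 470 + j24.94 Ω = 470.7∠3.0° Ω.
Step 4 — Source phasor: V = 120∠-30.1° V = 103.8 - j60.18 V.
Step 5 — Ohm's law: I = V / Z_total = (103.8 - j60.18) / (470 + j24.94) = 0.2135 - j0.1394 A.
Step 6 — Convert to polar: |I| = 0.255 A, ∠I = -33.1°.

I = 0.255∠-33.1° A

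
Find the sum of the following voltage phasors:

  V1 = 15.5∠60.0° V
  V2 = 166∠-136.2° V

Step 1 — Convert each phasor to rectangular form:
  V1 = 15.5·(cos(60.0°) + j·sin(60.0°)) = 7.75 + j13.42 V
  V2 = 166·(cos(-136.2°) + j·sin(-136.2°)) = -119.8 - j114.9 V
Step 2 — Sum components: V_total = -112.1 - j101.5 V.
Step 3 — Convert to polar: |V_total| = 151.2 V, ∠V_total = -137.8°.

V_total = 151.2∠-137.8° V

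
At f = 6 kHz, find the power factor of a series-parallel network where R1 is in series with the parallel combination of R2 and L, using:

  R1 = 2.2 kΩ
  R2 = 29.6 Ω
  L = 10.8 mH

Step 1 — Angular frequency: ω = 2π·f = 2π·6000 = 3.77e+04 rad/s.
Step 2 — Component impedances:
  R1: Z = R = 2200 Ω
  R2: Z = R = 29.6 Ω
  L: Z = jωL = j·3.77e+04·0.0108 = 0 + j407.2 Ω
Step 3 — Parallel branch: R2 || L = 1/(1/R2 + 1/L) = 29.44 + j2.141 Ω.
Step 4 — Series with R1: Z_total = R1 + (R2 || L) = 2229 + j2.141 Ω = 2229∠0.1° Ω.
Step 5 — Power factor: PF = cos(φ) = Re(Z)/|Z| = 2229/2229 = 1.
Step 6 — Type: Im(Z) = 2.141 ⇒ lagging (phase φ = 0.1°).

PF = 1 (lagging, φ = 0.1°)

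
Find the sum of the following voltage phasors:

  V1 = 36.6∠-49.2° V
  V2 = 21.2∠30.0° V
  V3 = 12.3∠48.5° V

Step 1 — Convert each phasor to rectangular form:
  V1 = 36.6·(cos(-49.2°) + j·sin(-49.2°)) = 23.92 - j27.71 V
  V2 = 21.2·(cos(30.0°) + j·sin(30.0°)) = 18.36 + j10.6 V
  V3 = 12.3·(cos(48.5°) + j·sin(48.5°)) = 8.15 + j9.212 V
Step 2 — Sum components: V_total = 50.43 - j7.894 V.
Step 3 — Convert to polar: |V_total| = 51.04 V, ∠V_total = -8.9°.

V_total = 51.04∠-8.9° V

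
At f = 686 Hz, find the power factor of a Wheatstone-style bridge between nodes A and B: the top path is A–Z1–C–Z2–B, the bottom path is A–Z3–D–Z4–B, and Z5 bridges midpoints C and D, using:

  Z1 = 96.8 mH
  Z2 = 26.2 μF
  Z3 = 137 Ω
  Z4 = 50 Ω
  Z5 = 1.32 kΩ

Step 1 — Angular frequency: ω = 2π·f = 2π·686 = 4310 rad/s.
Step 2 — Component impedances:
  Z1: Z = jωL = j·4310·0.0968 = 0 + j417.2 Ω
  Z2: Z = 1/(jωC) = -j/(ω·C) = 0 - j8.855 Ω
  Z3: Z = R = 137 Ω
  Z4: Z = R = 50 Ω
  Z5: Z = R = 1320 Ω
Step 3 — Bridge requires nodal analysis (the Z5 bridge couples midpoints C and D, so the two paths cannot be reduced to a simple series/parallel combination). Setting node B to ground and injecting 1 A at node A, the 3-node admittance system at A, C, D solves to V_A = Z_AB = 153.4 + j69.45 Ω = 168.4∠24.4° Ω.
Step 4 — Power factor: PF = cos(φ) = Re(Z)/|Z| = 153.437/168.422 = 0.911.
Step 5 — Type: Im(Z) = 69.45 ⇒ lagging (phase φ = 24.4°).

PF = 0.911 (lagging, φ = 24.4°)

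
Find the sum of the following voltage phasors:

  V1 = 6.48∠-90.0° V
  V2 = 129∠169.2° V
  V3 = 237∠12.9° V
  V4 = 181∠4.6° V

Step 1 — Convert each phasor to rectangular form:
  V1 = 6.48·(cos(-90.0°) + j·sin(-90.0°)) = 0 - j6.48 V
  V2 = 129·(cos(169.2°) + j·sin(169.2°)) = -126.7 + j24.17 V
  V3 = 237·(cos(12.9°) + j·sin(12.9°)) = 231 + j52.91 V
  V4 = 181·(cos(4.6°) + j·sin(4.6°)) = 180.4 + j14.52 V
Step 2 — Sum components: V_total = 284.7 + j85.12 V.
Step 3 — Convert to polar: |V_total| = 297.2 V, ∠V_total = 16.6°.

V_total = 297.2∠16.6° V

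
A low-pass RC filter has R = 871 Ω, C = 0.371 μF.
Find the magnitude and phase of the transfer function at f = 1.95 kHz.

Step 1 — Angular frequency: ω = 2π·1950 = 1.225e+04 rad/s.
Step 2 — Transfer function: H(jω) = 1/(1 + jωRC).
Step 3 — Denominator: 1 + jωRC = 1 + j·1.225e+04·871·3.71e-07 = 1 + j3.959.
Step 4 — H = 0.05997 - j0.2374.
Step 5 — Magnitude: |H| = 0.2449 (-12.2 dB); phase: φ = -75.8°.

|H| = 0.2449 (-12.2 dB), φ = -75.8°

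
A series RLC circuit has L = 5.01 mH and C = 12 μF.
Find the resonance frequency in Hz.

Step 1 — Resonance condition Im(Z)=0 gives ω₀ = 1/√(LC).
Step 2 — ω₀ = 1/√(0.00501·1.2e-05) = 4078 rad/s.
Step 3 — f₀ = ω₀/(2π) = 649.1 Hz.

f₀ = 649.1 Hz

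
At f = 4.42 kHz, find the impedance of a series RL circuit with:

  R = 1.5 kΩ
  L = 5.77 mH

Step 1 — Angular frequency: ω = 2π·f = 2π·4420 = 2.777e+04 rad/s.
Step 2 — Component impedances:
  R: Z = R = 1500 Ω
  L: Z = jωL = j·2.777e+04·0.00577 = 0 + j160.2 Ω
Step 3 — Series combination: Z_total = R + L = 1500 + j160.2 Ω = 1509∠6.1° Ω.

Z = 1500 + j160.2 Ω = 1509∠6.1° Ω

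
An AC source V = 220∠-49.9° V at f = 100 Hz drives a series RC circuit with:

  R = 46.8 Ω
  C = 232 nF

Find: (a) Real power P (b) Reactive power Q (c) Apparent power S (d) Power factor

Step 1 — Angular frequency: ω = 2π·f = 2π·100 = 628.3 rad/s.
Step 2 — Component impedances:
  R: Z = R = 46.8 Ω
  C: Z = 1/(jωC) = -j/(ω·C) = 0 - j6860 Ω
Step 3 — Series combination: Z_total = R + C = 46.8 - j6860 Ω = 6860∠-89.6° Ω.
Step 4 — Source phasor: V = 220∠-49.9° V = 141.7 - j168.3 V.
Step 5 — Current: I = V / Z = 0.02467 + j0.02049 A = 0.03207∠39.7° A.
Step 6 — Complex power: S = V·I* = 0.04813 - j7.055 VA.
Step 7 — Real power: P = Re(S) = 0.04813 W.
Step 8 — Reactive power: Q = Im(S) = -7.055 VAR.
Step 9 — Apparent power: |S| = 7.055 VA.
Step 10 — Power factor: PF = P/|S| = 0.006822 (leading).

(a) P = 0.04813 W  (b) Q = -7.055 VAR  (c) S = 7.055 VA  (d) PF = 0.006822 (leading)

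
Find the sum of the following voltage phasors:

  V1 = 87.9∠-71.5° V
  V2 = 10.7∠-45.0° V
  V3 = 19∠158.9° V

Step 1 — Convert each phasor to rectangular form:
  V1 = 87.9·(cos(-71.5°) + j·sin(-71.5°)) = 27.89 - j83.36 V
  V2 = 10.7·(cos(-45.0°) + j·sin(-45.0°)) = 7.566 - j7.566 V
  V3 = 19·(cos(158.9°) + j·sin(158.9°)) = -17.73 + j6.84 V
Step 2 — Sum components: V_total = 17.73 - j84.08 V.
Step 3 — Convert to polar: |V_total| = 85.93 V, ∠V_total = -78.1°.

V_total = 85.93∠-78.1° V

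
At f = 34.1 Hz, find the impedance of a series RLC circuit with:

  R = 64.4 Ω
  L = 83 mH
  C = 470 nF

Step 1 — Angular frequency: ω = 2π·f = 2π·34.1 = 214.3 rad/s.
Step 2 — Component impedances:
  R: Z = R = 64.4 Ω
  L: Z = jωL = j·214.3·0.083 = 0 + j17.78 Ω
  C: Z = 1/(jωC) = -j/(ω·C) = 0 - j9930 Ω
Step 3 — Series combination: Z_total = R + L + C = 64.4 - j9913 Ω = 9913∠-89.6° Ω.

Z = 64.4 - j9913 Ω = 9913∠-89.6° Ω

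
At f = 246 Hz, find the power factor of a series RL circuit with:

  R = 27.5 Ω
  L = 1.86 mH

Step 1 — Angular frequency: ω = 2π·f = 2π·246 = 1546 rad/s.
Step 2 — Component impedances:
  R: Z = R = 27.5 Ω
  L: Z = jωL = j·1546·0.00186 = 0 + j2.875 Ω
Step 3 — Series combination: Z_total = R + L = 27.5 + j2.875 Ω = 27.65∠6.0° Ω.
Step 4 — Power factor: PF = cos(φ) = Re(Z)/|Z| = 27.5/27.65 = 0.9946.
Step 5 — Type: Im(Z) = 2.875 ⇒ lagging (phase φ = 6.0°).

PF = 0.9946 (lagging, φ = 6.0°)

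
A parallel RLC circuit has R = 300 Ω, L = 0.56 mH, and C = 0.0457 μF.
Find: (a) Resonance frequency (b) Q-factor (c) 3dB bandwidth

Step 1 — Resonance: ω₀ = 1/√(LC) = 1/√(0.00056·4.57e-08) = 1.977e+05 rad/s.
Step 2 — f₀ = ω₀/(2π) = 3.146e+04 Hz.
Step 3 — Parallel Q: Q = R/(ω₀L) = 300/(1.977e+05·0.00056) = 2.71.
Step 4 — Bandwidth: Δω = ω₀/Q = 7.294e+04 rad/s; BW = Δω/(2π) = 1.161e+04 Hz.

(a) f₀ = 3.146e+04 Hz  (b) Q = 2.71  (c) BW = 1.161e+04 Hz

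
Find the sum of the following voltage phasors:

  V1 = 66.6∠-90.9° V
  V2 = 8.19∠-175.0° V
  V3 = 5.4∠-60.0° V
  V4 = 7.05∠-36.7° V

Step 1 — Convert each phasor to rectangular form:
  V1 = 66.6·(cos(-90.9°) + j·sin(-90.9°)) = -1.046 - j66.59 V
  V2 = 8.19·(cos(-175.0°) + j·sin(-175.0°)) = -8.159 - j0.7138 V
  V3 = 5.4·(cos(-60.0°) + j·sin(-60.0°)) = 2.7 - j4.677 V
  V4 = 7.05·(cos(-36.7°) + j·sin(-36.7°)) = 5.653 - j4.213 V
Step 2 — Sum components: V_total = -0.8524 - j76.2 V.
Step 3 — Convert to polar: |V_total| = 76.2 V, ∠V_total = -90.6°.

V_total = 76.2∠-90.6° V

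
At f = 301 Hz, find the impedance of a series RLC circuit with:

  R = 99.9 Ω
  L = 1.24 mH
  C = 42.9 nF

Step 1 — Angular frequency: ω = 2π·f = 2π·301 = 1891 rad/s.
Step 2 — Component impedances:
  R: Z = R = 99.9 Ω
  L: Z = jωL = j·1891·0.00124 = 0 + j2.345 Ω
  C: Z = 1/(jωC) = -j/(ω·C) = 0 - j1.233e+04 Ω
Step 3 — Series combination: Z_total = R + L + C = 99.9 - j1.232e+04 Ω = 1.232e+04∠-89.5° Ω.

Z = 99.9 - j1.232e+04 Ω = 1.232e+04∠-89.5° Ω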